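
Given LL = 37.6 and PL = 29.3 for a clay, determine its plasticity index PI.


Result: 8.3

Derivation:
Using PI = LL - PL
PI = 37.6 - 29.3
PI = 8.3


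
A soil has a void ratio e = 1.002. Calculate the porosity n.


Using the relation n = e / (1 + e)
n = 1.002 / (1 + 1.002)
n = 1.002 / 2.002
n = 0.5005


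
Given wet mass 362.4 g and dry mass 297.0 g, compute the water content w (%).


Using w = (m_wet - m_dry) / m_dry * 100
m_wet - m_dry = 362.4 - 297.0 = 65.4 g
w = 65.4 / 297.0 * 100
w = 22.02 %


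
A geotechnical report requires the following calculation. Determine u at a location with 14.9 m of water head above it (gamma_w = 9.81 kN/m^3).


Using u = gamma_w * h_w
u = 9.81 * 14.9
u = 146.17 kPa


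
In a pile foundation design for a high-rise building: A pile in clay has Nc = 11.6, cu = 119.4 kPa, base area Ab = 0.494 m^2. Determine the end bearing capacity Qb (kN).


Using Qb = Nc * cu * Ab
Qb = 11.6 * 119.4 * 0.494
Qb = 684.21 kN


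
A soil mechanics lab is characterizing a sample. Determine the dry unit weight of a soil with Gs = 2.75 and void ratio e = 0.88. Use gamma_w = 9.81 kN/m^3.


Result: 14.35 kN/m^3

Derivation:
Using gamma_d = Gs * gamma_w / (1 + e)
gamma_d = 2.75 * 9.81 / (1 + 0.88)
gamma_d = 2.75 * 9.81 / 1.88
gamma_d = 14.35 kN/m^3


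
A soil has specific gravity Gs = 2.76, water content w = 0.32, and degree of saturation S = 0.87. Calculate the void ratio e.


Using the relation e = Gs * w / S
e = 2.76 * 0.32 / 0.87
e = 1.0152


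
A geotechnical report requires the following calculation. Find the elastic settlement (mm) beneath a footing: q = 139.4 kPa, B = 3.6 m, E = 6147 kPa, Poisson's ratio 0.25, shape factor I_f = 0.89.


Using Se = q * B * (1 - nu^2) * I_f / E
1 - nu^2 = 1 - 0.25^2 = 0.9375
Se = 139.4 * 3.6 * 0.9375 * 0.89 / 6147
Se = 0.068118 m
Convert to mm: Se = 0.068118 * 1000 = 68.118 mm


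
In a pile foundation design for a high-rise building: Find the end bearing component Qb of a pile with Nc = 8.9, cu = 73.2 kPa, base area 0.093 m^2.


Result: 60.59 kN

Derivation:
Using Qb = Nc * cu * Ab
Qb = 8.9 * 73.2 * 0.093
Qb = 60.59 kN


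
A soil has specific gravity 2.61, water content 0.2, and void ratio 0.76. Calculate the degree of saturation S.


Result: 0.6868

Derivation:
Using S = Gs * w / e
S = 2.61 * 0.2 / 0.76
S = 0.6868


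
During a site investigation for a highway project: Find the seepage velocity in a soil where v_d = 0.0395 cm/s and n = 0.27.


Using v_s = v_d / n
v_s = 0.0395 / 0.27
v_s = 0.1463 cm/s


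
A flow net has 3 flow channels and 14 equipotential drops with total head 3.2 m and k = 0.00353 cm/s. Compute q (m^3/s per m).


Result: 2.421e-05 m^3/s per m

Derivation:
Convert k to m/s for unit consistency with H:
k = 0.00353 cm/s = 0.00353 / 100 m/s = 3.53e-05 m/s
Using q = k * H * Nf / Nd
Nf / Nd = 3 / 14 = 0.2143
q = 3.53e-05 * 3.2 * 0.2143
q = 2.421e-05 m^3/s per m


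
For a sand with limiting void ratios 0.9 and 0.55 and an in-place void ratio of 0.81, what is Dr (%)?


Result: 25.71 %

Derivation:
Using Dr = (e_max - e) / (e_max - e_min) * 100
e_max - e = 0.9 - 0.81 = 0.09
e_max - e_min = 0.9 - 0.55 = 0.35
Dr = 0.09 / 0.35 * 100
Dr = 25.71 %


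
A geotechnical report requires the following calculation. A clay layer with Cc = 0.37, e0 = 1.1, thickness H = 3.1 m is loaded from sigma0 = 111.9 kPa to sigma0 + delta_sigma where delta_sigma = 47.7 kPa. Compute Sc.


Using Sc = Cc * H / (1 + e0) * log10((sigma0 + delta_sigma) / sigma0)
Stress ratio = (111.9 + 47.7) / 111.9 = 1.42627
log10(1.42627) = 0.154203
Cc * H / (1 + e0) = 0.37 * 3.1 / (1 + 1.1) = 0.54619
Sc = 0.54619 * 0.154203
Sc = 0.0842 m


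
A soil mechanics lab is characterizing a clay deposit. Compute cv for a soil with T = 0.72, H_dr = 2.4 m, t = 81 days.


Result: 0.0512 m^2/day

Derivation:
Using cv = T * H_dr^2 / t
H_dr^2 = 2.4^2 = 5.76
cv = 0.72 * 5.76 / 81
cv = 0.0512 m^2/day


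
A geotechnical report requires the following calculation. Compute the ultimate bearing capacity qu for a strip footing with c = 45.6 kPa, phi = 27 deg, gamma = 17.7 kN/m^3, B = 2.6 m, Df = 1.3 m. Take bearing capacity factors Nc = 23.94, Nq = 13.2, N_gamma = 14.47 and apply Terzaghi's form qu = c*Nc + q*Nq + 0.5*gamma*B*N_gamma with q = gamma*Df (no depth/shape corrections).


Compute qu = c*Nc + gamma*Df*Nq + 0.5*gamma*B*N_gamma
Term 1: 45.6 * 23.94 = 1091.664
Term 2: 17.7 * 1.3 * 13.2 = 303.732
Term 3: 0.5 * 17.7 * 2.6 * 14.47 = 332.9547
qu = 1091.664 + 303.732 + 332.9547
qu = 1728.35 kPa


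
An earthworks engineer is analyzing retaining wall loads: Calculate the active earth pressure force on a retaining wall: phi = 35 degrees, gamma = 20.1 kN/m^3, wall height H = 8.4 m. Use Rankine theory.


Result: 192.17 kN/m

Derivation:
Compute active earth pressure coefficient:
Ka = tan^2(45 - phi/2) = tan^2(27.5) = 0.27099
Compute active force:
Pa = 0.5 * Ka * gamma * H^2
Pa = 0.5 * 0.27099 * 20.1 * 8.4^2
Pa = 192.17 kN/m


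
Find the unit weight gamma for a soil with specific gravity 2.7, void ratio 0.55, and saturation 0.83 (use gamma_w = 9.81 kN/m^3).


Using gamma = gamma_w * (Gs + S*e) / (1 + e)
Numerator: Gs + S*e = 2.7 + 0.83*0.55 = 3.1565
Denominator: 1 + e = 1 + 0.55 = 1.55
gamma = 9.81 * 3.1565 / 1.55
gamma = 19.978 kN/m^3


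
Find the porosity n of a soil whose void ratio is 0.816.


Result: 0.4493

Derivation:
Using the relation n = e / (1 + e)
n = 0.816 / (1 + 0.816)
n = 0.816 / 1.816
n = 0.4493


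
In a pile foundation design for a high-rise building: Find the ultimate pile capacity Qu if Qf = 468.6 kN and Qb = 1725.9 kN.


Using Qu = Qf + Qb
Qu = 468.6 + 1725.9
Qu = 2194.5 kN


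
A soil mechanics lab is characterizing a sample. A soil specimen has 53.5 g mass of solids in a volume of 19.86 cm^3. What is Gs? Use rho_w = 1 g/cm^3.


Using Gs = m_s / (V_s * rho_w)
Since rho_w = 1 g/cm^3:
Gs = 53.5 / 19.86
Gs = 2.694


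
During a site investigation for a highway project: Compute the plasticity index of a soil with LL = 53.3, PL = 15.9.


Using PI = LL - PL
PI = 53.3 - 15.9
PI = 37.4


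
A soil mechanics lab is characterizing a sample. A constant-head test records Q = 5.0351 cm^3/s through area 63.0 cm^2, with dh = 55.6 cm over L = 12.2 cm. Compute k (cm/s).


Compute hydraulic gradient:
i = dh / L = 55.6 / 12.2 = 4.55738
Then apply Darcy's law:
k = Q / (A * i)
k = 5.0351 / (63.0 * 4.55738)
k = 5.0351 / 287.115
k = 0.017537 cm/s


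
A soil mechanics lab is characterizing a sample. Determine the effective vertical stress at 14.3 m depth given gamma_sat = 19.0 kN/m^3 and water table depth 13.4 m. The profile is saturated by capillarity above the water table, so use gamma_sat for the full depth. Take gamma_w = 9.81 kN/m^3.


Total stress = gamma_sat * depth
sigma = 19.0 * 14.3 = 271.7 kPa
Pore water pressure u = gamma_w * (depth - d_wt)
u = 9.81 * (14.3 - 13.4) = 8.829 kPa
Effective stress = sigma - u
sigma' = 271.7 - 8.829 = 262.87 kPa


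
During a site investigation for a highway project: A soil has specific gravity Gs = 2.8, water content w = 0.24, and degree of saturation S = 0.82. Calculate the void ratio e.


Result: 0.8195

Derivation:
Using the relation e = Gs * w / S
e = 2.8 * 0.24 / 0.82
e = 0.8195


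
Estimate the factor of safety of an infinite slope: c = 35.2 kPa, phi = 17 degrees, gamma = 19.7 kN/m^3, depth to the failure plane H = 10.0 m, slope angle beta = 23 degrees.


Using Fs = c / (gamma*H*sin(beta)*cos(beta)) + tan(phi)/tan(beta)
Cohesion contribution = 35.2 / (19.7*10.0*sin(23)*cos(23))
Cohesion contribution = 0.496789
Friction contribution = tan(17)/tan(23) = 0.720256
Fs = 0.496789 + 0.720256
Fs = 1.217


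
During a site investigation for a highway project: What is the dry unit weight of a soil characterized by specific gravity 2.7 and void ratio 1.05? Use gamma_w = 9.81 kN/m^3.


Result: 12.92 kN/m^3

Derivation:
Using gamma_d = Gs * gamma_w / (1 + e)
gamma_d = 2.7 * 9.81 / (1 + 1.05)
gamma_d = 2.7 * 9.81 / 2.05
gamma_d = 12.92 kN/m^3


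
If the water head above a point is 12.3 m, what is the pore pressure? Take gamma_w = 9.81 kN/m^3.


Result: 120.66 kPa

Derivation:
Using u = gamma_w * h_w
u = 9.81 * 12.3
u = 120.66 kPa


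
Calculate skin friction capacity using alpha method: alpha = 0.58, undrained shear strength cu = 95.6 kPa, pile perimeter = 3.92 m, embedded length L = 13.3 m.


Using Qs = alpha * cu * perimeter * L
Qs = 0.58 * 95.6 * 3.92 * 13.3
Qs = 2890.84 kN


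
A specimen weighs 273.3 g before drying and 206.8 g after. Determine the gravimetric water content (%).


Result: 32.16 %

Derivation:
Using w = (m_wet - m_dry) / m_dry * 100
m_wet - m_dry = 273.3 - 206.8 = 66.5 g
w = 66.5 / 206.8 * 100
w = 32.16 %


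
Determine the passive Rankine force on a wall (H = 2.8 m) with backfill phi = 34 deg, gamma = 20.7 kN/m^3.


Result: 287.02 kN/m

Derivation:
Compute passive earth pressure coefficient:
Kp = tan^2(45 + phi/2) = tan^2(62.0) = 3.537132
Compute passive force:
Pp = 0.5 * Kp * gamma * H^2
Pp = 0.5 * 3.537132 * 20.7 * 2.8^2
Pp = 287.02 kN/m


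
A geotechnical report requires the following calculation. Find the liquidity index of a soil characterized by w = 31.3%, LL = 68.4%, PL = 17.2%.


Result: 0.275

Derivation:
First compute the plasticity index:
PI = LL - PL = 68.4 - 17.2 = 51.2
Then compute the liquidity index:
LI = (w - PL) / PI
LI = (31.3 - 17.2) / 51.2
LI = 0.275


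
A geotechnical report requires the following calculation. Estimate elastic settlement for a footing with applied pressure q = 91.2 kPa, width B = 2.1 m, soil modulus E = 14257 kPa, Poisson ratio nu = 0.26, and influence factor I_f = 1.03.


Using Se = q * B * (1 - nu^2) * I_f / E
1 - nu^2 = 1 - 0.26^2 = 0.9324
Se = 91.2 * 2.1 * 0.9324 * 1.03 / 14257
Se = 0.012901 m
Convert to mm: Se = 0.012901 * 1000 = 12.901 mm


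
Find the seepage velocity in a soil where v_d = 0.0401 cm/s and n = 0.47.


Using v_s = v_d / n
v_s = 0.0401 / 0.47
v_s = 0.08532 cm/s


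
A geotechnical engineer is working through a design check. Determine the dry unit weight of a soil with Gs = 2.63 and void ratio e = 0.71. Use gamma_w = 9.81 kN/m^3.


Using gamma_d = Gs * gamma_w / (1 + e)
gamma_d = 2.63 * 9.81 / (1 + 0.71)
gamma_d = 2.63 * 9.81 / 1.71
gamma_d = 15.088 kN/m^3


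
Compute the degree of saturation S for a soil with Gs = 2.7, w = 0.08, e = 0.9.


Using S = Gs * w / e
S = 2.7 * 0.08 / 0.9
S = 0.24


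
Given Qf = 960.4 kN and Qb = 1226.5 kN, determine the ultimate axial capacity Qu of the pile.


Result: 2186.9 kN

Derivation:
Using Qu = Qf + Qb
Qu = 960.4 + 1226.5
Qu = 2186.9 kN


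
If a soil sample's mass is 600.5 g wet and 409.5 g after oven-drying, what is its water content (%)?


Using w = (m_wet - m_dry) / m_dry * 100
m_wet - m_dry = 600.5 - 409.5 = 191.0 g
w = 191.0 / 409.5 * 100
w = 46.64 %


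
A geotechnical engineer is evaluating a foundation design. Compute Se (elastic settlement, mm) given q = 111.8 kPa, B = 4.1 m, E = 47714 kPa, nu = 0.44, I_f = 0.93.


Using Se = q * B * (1 - nu^2) * I_f / E
1 - nu^2 = 1 - 0.44^2 = 0.8064
Se = 111.8 * 4.1 * 0.8064 * 0.93 / 47714
Se = 0.007205 m
Convert to mm: Se = 0.007205 * 1000 = 7.205 mm


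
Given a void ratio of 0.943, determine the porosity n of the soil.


Result: 0.4853

Derivation:
Using the relation n = e / (1 + e)
n = 0.943 / (1 + 0.943)
n = 0.943 / 1.943
n = 0.4853


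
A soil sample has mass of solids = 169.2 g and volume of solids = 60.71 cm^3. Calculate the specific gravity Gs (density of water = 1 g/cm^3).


Using Gs = m_s / (V_s * rho_w)
Since rho_w = 1 g/cm^3:
Gs = 169.2 / 60.71
Gs = 2.787


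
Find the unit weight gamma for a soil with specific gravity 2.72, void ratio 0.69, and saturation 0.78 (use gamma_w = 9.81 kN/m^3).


Using gamma = gamma_w * (Gs + S*e) / (1 + e)
Numerator: Gs + S*e = 2.72 + 0.78*0.69 = 3.2582
Denominator: 1 + e = 1 + 0.69 = 1.69
gamma = 9.81 * 3.2582 / 1.69
gamma = 18.913 kN/m^3


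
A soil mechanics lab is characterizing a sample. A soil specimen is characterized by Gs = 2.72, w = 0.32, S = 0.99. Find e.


Using the relation e = Gs * w / S
e = 2.72 * 0.32 / 0.99
e = 0.8792


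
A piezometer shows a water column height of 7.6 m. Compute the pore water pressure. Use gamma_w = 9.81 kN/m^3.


Result: 74.56 kPa

Derivation:
Using u = gamma_w * h_w
u = 9.81 * 7.6
u = 74.56 kPa


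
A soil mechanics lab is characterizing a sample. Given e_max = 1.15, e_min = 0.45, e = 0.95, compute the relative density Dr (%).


Result: 28.57 %

Derivation:
Using Dr = (e_max - e) / (e_max - e_min) * 100
e_max - e = 1.15 - 0.95 = 0.2
e_max - e_min = 1.15 - 0.45 = 0.7
Dr = 0.2 / 0.7 * 100
Dr = 28.57 %


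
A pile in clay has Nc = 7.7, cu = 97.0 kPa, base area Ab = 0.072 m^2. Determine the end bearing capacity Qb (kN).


Using Qb = Nc * cu * Ab
Qb = 7.7 * 97.0 * 0.072
Qb = 53.78 kN


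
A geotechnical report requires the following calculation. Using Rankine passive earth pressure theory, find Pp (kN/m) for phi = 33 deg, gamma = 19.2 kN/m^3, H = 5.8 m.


Result: 1095.46 kN/m

Derivation:
Compute passive earth pressure coefficient:
Kp = tan^2(45 + phi/2) = tan^2(61.5) = 3.39212
Compute passive force:
Pp = 0.5 * Kp * gamma * H^2
Pp = 0.5 * 3.39212 * 19.2 * 5.8^2
Pp = 1095.46 kN/m


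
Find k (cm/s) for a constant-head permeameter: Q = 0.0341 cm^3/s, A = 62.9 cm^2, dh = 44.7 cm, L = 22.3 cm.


Result: 0.00027 cm/s

Derivation:
Compute hydraulic gradient:
i = dh / L = 44.7 / 22.3 = 2.00448
Then apply Darcy's law:
k = Q / (A * i)
k = 0.0341 / (62.9 * 2.00448)
k = 0.0341 / 126.082
k = 0.00027 cm/s


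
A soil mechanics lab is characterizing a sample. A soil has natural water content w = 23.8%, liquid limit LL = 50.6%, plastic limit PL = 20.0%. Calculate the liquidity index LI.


First compute the plasticity index:
PI = LL - PL = 50.6 - 20.0 = 30.6
Then compute the liquidity index:
LI = (w - PL) / PI
LI = (23.8 - 20.0) / 30.6
LI = 0.124


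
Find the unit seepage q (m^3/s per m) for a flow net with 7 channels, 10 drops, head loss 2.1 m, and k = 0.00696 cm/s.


Convert k to m/s for unit consistency with H:
k = 0.00696 cm/s = 0.00696 / 100 m/s = 6.96e-05 m/s
Using q = k * H * Nf / Nd
Nf / Nd = 7 / 10 = 0.7
q = 6.96e-05 * 2.1 * 0.7
q = 0.0001023 m^3/s per m


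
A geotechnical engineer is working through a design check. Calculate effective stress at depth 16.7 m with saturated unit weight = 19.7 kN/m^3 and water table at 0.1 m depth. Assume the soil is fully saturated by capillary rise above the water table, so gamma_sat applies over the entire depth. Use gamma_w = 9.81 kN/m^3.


Total stress = gamma_sat * depth
sigma = 19.7 * 16.7 = 328.99 kPa
Pore water pressure u = gamma_w * (depth - d_wt)
u = 9.81 * (16.7 - 0.1) = 162.846 kPa
Effective stress = sigma - u
sigma' = 328.99 - 162.846 = 166.14 kPa


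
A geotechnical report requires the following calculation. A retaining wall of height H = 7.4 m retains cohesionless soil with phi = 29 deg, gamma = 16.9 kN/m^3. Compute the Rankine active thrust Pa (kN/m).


Result: 160.55 kN/m

Derivation:
Compute active earth pressure coefficient:
Ka = tan^2(45 - phi/2) = tan^2(30.5) = 0.346974
Compute active force:
Pa = 0.5 * Ka * gamma * H^2
Pa = 0.5 * 0.346974 * 16.9 * 7.4^2
Pa = 160.55 kN/m


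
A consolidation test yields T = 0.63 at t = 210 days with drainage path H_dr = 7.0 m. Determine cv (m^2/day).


Using cv = T * H_dr^2 / t
H_dr^2 = 7.0^2 = 49.0
cv = 0.63 * 49.0 / 210
cv = 0.147 m^2/day


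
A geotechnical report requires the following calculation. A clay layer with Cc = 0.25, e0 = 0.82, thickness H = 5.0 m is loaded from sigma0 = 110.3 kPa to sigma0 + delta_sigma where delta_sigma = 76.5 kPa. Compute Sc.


Result: 0.1571 m

Derivation:
Using Sc = Cc * H / (1 + e0) * log10((sigma0 + delta_sigma) / sigma0)
Stress ratio = (110.3 + 76.5) / 110.3 = 1.69356
log10(1.69356) = 0.228801
Cc * H / (1 + e0) = 0.25 * 5.0 / (1 + 0.82) = 0.686813
Sc = 0.686813 * 0.228801
Sc = 0.1571 m


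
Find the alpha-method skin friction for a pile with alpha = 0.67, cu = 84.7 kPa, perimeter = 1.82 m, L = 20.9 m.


Using Qs = alpha * cu * perimeter * L
Qs = 0.67 * 84.7 * 1.82 * 20.9
Qs = 2158.62 kN


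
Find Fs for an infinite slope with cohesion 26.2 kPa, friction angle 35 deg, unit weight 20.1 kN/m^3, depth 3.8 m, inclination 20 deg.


Using Fs = c / (gamma*H*sin(beta)*cos(beta)) + tan(phi)/tan(beta)
Cohesion contribution = 26.2 / (20.1*3.8*sin(20)*cos(20))
Cohesion contribution = 1.06729
Friction contribution = tan(35)/tan(20) = 1.9238
Fs = 1.06729 + 1.9238
Fs = 2.991


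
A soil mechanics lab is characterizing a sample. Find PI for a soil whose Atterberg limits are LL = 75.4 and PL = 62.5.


Using PI = LL - PL
PI = 75.4 - 62.5
PI = 12.9


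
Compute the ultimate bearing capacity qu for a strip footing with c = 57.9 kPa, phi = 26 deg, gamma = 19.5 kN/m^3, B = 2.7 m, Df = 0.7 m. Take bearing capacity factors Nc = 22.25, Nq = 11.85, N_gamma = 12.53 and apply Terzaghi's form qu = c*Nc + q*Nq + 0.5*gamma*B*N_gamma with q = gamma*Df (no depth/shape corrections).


Compute qu = c*Nc + gamma*Df*Nq + 0.5*gamma*B*N_gamma
Term 1: 57.9 * 22.25 = 1288.275
Term 2: 19.5 * 0.7 * 11.85 = 161.7525
Term 3: 0.5 * 19.5 * 2.7 * 12.53 = 329.85225
qu = 1288.275 + 161.7525 + 329.85225
qu = 1779.88 kPa


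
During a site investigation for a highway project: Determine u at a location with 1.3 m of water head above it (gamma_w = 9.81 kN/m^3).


Using u = gamma_w * h_w
u = 9.81 * 1.3
u = 12.75 kPa


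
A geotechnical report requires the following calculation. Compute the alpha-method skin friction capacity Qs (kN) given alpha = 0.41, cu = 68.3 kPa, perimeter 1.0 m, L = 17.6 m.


Result: 492.85 kN

Derivation:
Using Qs = alpha * cu * perimeter * L
Qs = 0.41 * 68.3 * 1.0 * 17.6
Qs = 492.85 kN


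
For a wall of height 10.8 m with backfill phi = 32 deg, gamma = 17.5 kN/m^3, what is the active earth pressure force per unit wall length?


Compute active earth pressure coefficient:
Ka = tan^2(45 - phi/2) = tan^2(29.0) = 0.307259
Compute active force:
Pa = 0.5 * Ka * gamma * H^2
Pa = 0.5 * 0.307259 * 17.5 * 10.8^2
Pa = 313.59 kN/m


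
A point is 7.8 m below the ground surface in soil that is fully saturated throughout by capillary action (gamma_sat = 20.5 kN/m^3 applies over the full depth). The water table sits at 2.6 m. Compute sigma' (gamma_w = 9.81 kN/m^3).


Result: 108.89 kPa

Derivation:
Total stress = gamma_sat * depth
sigma = 20.5 * 7.8 = 159.9 kPa
Pore water pressure u = gamma_w * (depth - d_wt)
u = 9.81 * (7.8 - 2.6) = 51.012 kPa
Effective stress = sigma - u
sigma' = 159.9 - 51.012 = 108.89 kPa


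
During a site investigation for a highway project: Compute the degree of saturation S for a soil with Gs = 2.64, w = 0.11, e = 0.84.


Using S = Gs * w / e
S = 2.64 * 0.11 / 0.84
S = 0.3457


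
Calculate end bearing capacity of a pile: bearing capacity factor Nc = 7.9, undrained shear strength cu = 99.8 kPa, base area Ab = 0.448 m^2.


Using Qb = Nc * cu * Ab
Qb = 7.9 * 99.8 * 0.448
Qb = 353.21 kN


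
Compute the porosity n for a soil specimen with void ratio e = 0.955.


Result: 0.4885

Derivation:
Using the relation n = e / (1 + e)
n = 0.955 / (1 + 0.955)
n = 0.955 / 1.955
n = 0.4885


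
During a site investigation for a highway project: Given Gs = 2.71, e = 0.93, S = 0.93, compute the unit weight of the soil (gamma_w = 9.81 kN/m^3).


Result: 18.171 kN/m^3

Derivation:
Using gamma = gamma_w * (Gs + S*e) / (1 + e)
Numerator: Gs + S*e = 2.71 + 0.93*0.93 = 3.5749
Denominator: 1 + e = 1 + 0.93 = 1.93
gamma = 9.81 * 3.5749 / 1.93
gamma = 18.171 kN/m^3


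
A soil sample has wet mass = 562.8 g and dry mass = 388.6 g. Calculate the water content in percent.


Result: 44.83 %

Derivation:
Using w = (m_wet - m_dry) / m_dry * 100
m_wet - m_dry = 562.8 - 388.6 = 174.2 g
w = 174.2 / 388.6 * 100
w = 44.83 %


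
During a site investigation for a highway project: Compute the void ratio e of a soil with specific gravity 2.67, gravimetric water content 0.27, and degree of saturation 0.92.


Using the relation e = Gs * w / S
e = 2.67 * 0.27 / 0.92
e = 0.7836


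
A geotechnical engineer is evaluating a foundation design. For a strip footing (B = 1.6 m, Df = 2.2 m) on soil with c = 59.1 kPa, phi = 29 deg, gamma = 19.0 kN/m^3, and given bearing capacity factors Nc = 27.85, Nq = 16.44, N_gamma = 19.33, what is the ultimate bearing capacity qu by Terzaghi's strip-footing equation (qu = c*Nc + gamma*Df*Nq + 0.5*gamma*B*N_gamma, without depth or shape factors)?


Compute qu = c*Nc + gamma*Df*Nq + 0.5*gamma*B*N_gamma
Term 1: 59.1 * 27.85 = 1645.935
Term 2: 19.0 * 2.2 * 16.44 = 687.192
Term 3: 0.5 * 19.0 * 1.6 * 19.33 = 293.816
qu = 1645.935 + 687.192 + 293.816
qu = 2626.94 kPa


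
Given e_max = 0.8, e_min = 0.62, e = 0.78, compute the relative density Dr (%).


Result: 11.11 %

Derivation:
Using Dr = (e_max - e) / (e_max - e_min) * 100
e_max - e = 0.8 - 0.78 = 0.02
e_max - e_min = 0.8 - 0.62 = 0.18
Dr = 0.02 / 0.18 * 100
Dr = 11.11 %


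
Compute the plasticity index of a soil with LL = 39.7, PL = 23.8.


Using PI = LL - PL
PI = 39.7 - 23.8
PI = 15.9


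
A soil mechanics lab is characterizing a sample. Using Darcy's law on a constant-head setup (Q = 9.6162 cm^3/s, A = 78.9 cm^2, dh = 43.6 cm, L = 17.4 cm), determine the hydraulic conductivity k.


Compute hydraulic gradient:
i = dh / L = 43.6 / 17.4 = 2.50575
Then apply Darcy's law:
k = Q / (A * i)
k = 9.6162 / (78.9 * 2.50575)
k = 9.6162 / 197.703
k = 0.04864 cm/s


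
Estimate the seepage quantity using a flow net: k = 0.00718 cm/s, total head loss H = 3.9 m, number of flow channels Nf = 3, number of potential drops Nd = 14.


Convert k to m/s for unit consistency with H:
k = 0.00718 cm/s = 0.00718 / 100 m/s = 7.18e-05 m/s
Using q = k * H * Nf / Nd
Nf / Nd = 3 / 14 = 0.2143
q = 7.18e-05 * 3.9 * 0.2143
q = 6e-05 m^3/s per m


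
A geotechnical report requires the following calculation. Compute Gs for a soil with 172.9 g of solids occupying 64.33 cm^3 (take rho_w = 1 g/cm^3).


Using Gs = m_s / (V_s * rho_w)
Since rho_w = 1 g/cm^3:
Gs = 172.9 / 64.33
Gs = 2.688


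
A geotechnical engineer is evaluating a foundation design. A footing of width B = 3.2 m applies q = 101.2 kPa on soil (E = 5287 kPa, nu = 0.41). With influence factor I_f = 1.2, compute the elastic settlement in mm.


Using Se = q * B * (1 - nu^2) * I_f / E
1 - nu^2 = 1 - 0.41^2 = 0.8319
Se = 101.2 * 3.2 * 0.8319 * 1.2 / 5287
Se = 0.061147 m
Convert to mm: Se = 0.061147 * 1000 = 61.147 mm


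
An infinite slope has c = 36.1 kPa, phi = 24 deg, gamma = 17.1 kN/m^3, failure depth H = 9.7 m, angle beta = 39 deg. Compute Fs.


Result: 0.995

Derivation:
Using Fs = c / (gamma*H*sin(beta)*cos(beta)) + tan(phi)/tan(beta)
Cohesion contribution = 36.1 / (17.1*9.7*sin(39)*cos(39))
Cohesion contribution = 0.445005
Friction contribution = tan(24)/tan(39) = 0.549812
Fs = 0.445005 + 0.549812
Fs = 0.995


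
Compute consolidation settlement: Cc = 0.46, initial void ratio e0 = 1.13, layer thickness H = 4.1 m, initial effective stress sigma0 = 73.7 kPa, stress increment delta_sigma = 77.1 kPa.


Result: 0.2753 m

Derivation:
Using Sc = Cc * H / (1 + e0) * log10((sigma0 + delta_sigma) / sigma0)
Stress ratio = (73.7 + 77.1) / 73.7 = 2.04613
log10(2.04613) = 0.310934
Cc * H / (1 + e0) = 0.46 * 4.1 / (1 + 1.13) = 0.885446
Sc = 0.885446 * 0.310934
Sc = 0.2753 m


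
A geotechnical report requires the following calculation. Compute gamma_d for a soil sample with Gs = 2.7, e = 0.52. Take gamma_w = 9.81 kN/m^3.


Result: 17.426 kN/m^3

Derivation:
Using gamma_d = Gs * gamma_w / (1 + e)
gamma_d = 2.7 * 9.81 / (1 + 0.52)
gamma_d = 2.7 * 9.81 / 1.52
gamma_d = 17.426 kN/m^3


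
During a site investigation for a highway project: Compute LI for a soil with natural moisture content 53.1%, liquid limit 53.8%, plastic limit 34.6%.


Result: 0.964

Derivation:
First compute the plasticity index:
PI = LL - PL = 53.8 - 34.6 = 19.2
Then compute the liquidity index:
LI = (w - PL) / PI
LI = (53.1 - 34.6) / 19.2
LI = 0.964


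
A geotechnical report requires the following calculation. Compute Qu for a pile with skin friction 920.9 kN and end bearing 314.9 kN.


Result: 1235.8 kN

Derivation:
Using Qu = Qf + Qb
Qu = 920.9 + 314.9
Qu = 1235.8 kN


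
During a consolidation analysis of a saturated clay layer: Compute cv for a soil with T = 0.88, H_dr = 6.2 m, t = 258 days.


Using cv = T * H_dr^2 / t
H_dr^2 = 6.2^2 = 38.44
cv = 0.88 * 38.44 / 258
cv = 0.13111 m^2/day


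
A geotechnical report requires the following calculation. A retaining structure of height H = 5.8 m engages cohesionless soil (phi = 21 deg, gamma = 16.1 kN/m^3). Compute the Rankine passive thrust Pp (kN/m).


Compute passive earth pressure coefficient:
Kp = tan^2(45 + phi/2) = tan^2(55.5) = 2.117051
Compute passive force:
Pp = 0.5 * Kp * gamma * H^2
Pp = 0.5 * 2.117051 * 16.1 * 5.8^2
Pp = 573.3 kN/m


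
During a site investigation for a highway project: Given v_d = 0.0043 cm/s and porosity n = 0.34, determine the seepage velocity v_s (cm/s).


Using v_s = v_d / n
v_s = 0.0043 / 0.34
v_s = 0.01265 cm/s


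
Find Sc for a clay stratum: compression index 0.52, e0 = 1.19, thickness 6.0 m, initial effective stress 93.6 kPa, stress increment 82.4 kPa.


Using Sc = Cc * H / (1 + e0) * log10((sigma0 + delta_sigma) / sigma0)
Stress ratio = (93.6 + 82.4) / 93.6 = 1.88034
log10(1.88034) = 0.274237
Cc * H / (1 + e0) = 0.52 * 6.0 / (1 + 1.19) = 1.42466
Sc = 1.42466 * 0.274237
Sc = 0.3907 m


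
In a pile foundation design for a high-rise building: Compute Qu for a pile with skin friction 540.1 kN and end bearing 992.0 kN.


Result: 1532.1 kN

Derivation:
Using Qu = Qf + Qb
Qu = 540.1 + 992.0
Qu = 1532.1 kN


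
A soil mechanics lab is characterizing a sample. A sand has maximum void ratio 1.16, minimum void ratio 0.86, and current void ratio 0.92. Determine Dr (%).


Using Dr = (e_max - e) / (e_max - e_min) * 100
e_max - e = 1.16 - 0.92 = 0.24
e_max - e_min = 1.16 - 0.86 = 0.3
Dr = 0.24 / 0.3 * 100
Dr = 80.0 %


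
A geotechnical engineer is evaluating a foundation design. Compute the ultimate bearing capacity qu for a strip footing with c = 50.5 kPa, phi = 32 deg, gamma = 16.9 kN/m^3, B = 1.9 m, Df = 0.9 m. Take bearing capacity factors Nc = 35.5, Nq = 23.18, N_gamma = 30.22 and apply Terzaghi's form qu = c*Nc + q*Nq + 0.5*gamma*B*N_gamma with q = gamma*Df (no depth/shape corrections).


Compute qu = c*Nc + gamma*Df*Nq + 0.5*gamma*B*N_gamma
Term 1: 50.5 * 35.5 = 1792.75
Term 2: 16.9 * 0.9 * 23.18 = 352.5678
Term 3: 0.5 * 16.9 * 1.9 * 30.22 = 485.1821
qu = 1792.75 + 352.5678 + 485.1821
qu = 2630.5 kPa


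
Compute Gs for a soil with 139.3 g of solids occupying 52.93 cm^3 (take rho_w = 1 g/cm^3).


Result: 2.632

Derivation:
Using Gs = m_s / (V_s * rho_w)
Since rho_w = 1 g/cm^3:
Gs = 139.3 / 52.93
Gs = 2.632


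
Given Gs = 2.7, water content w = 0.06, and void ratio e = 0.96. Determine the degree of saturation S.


Using S = Gs * w / e
S = 2.7 * 0.06 / 0.96
S = 0.1688


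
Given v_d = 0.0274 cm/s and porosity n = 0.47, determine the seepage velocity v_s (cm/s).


Using v_s = v_d / n
v_s = 0.0274 / 0.47
v_s = 0.0583 cm/s


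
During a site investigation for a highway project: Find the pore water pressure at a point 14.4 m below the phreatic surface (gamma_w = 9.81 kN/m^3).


Using u = gamma_w * h_w
u = 9.81 * 14.4
u = 141.26 kPa


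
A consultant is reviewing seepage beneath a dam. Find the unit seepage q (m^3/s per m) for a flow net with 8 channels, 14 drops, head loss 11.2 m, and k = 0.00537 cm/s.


Convert k to m/s for unit consistency with H:
k = 0.00537 cm/s = 0.00537 / 100 m/s = 5.37e-05 m/s
Using q = k * H * Nf / Nd
Nf / Nd = 8 / 14 = 0.5714
q = 5.37e-05 * 11.2 * 0.5714
q = 0.0003437 m^3/s per m


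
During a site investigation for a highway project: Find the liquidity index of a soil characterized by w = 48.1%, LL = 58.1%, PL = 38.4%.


Result: 0.492

Derivation:
First compute the plasticity index:
PI = LL - PL = 58.1 - 38.4 = 19.7
Then compute the liquidity index:
LI = (w - PL) / PI
LI = (48.1 - 38.4) / 19.7
LI = 0.492


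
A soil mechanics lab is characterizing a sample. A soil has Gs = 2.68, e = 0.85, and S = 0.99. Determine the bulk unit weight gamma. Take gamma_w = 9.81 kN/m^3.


Result: 18.673 kN/m^3

Derivation:
Using gamma = gamma_w * (Gs + S*e) / (1 + e)
Numerator: Gs + S*e = 2.68 + 0.99*0.85 = 3.5215
Denominator: 1 + e = 1 + 0.85 = 1.85
gamma = 9.81 * 3.5215 / 1.85
gamma = 18.673 kN/m^3


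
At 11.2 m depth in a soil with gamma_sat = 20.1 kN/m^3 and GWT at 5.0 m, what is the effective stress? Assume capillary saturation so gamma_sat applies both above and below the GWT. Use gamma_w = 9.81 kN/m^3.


Result: 164.3 kPa

Derivation:
Total stress = gamma_sat * depth
sigma = 20.1 * 11.2 = 225.12 kPa
Pore water pressure u = gamma_w * (depth - d_wt)
u = 9.81 * (11.2 - 5.0) = 60.822 kPa
Effective stress = sigma - u
sigma' = 225.12 - 60.822 = 164.3 kPa


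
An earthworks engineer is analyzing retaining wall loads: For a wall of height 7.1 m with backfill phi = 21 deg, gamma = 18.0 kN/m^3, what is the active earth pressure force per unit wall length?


Result: 214.3 kN/m

Derivation:
Compute active earth pressure coefficient:
Ka = tan^2(45 - phi/2) = tan^2(34.5) = 0.472355
Compute active force:
Pa = 0.5 * Ka * gamma * H^2
Pa = 0.5 * 0.472355 * 18.0 * 7.1^2
Pa = 214.3 kN/m


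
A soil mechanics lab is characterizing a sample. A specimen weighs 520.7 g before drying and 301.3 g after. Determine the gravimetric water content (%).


Result: 72.82 %

Derivation:
Using w = (m_wet - m_dry) / m_dry * 100
m_wet - m_dry = 520.7 - 301.3 = 219.4 g
w = 219.4 / 301.3 * 100
w = 72.82 %


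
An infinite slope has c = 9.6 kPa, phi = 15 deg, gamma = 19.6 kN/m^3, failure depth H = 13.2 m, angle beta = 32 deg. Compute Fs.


Result: 0.511

Derivation:
Using Fs = c / (gamma*H*sin(beta)*cos(beta)) + tan(phi)/tan(beta)
Cohesion contribution = 9.6 / (19.6*13.2*sin(32)*cos(32))
Cohesion contribution = 0.0825679
Friction contribution = tan(15)/tan(32) = 0.428808
Fs = 0.0825679 + 0.428808
Fs = 0.511


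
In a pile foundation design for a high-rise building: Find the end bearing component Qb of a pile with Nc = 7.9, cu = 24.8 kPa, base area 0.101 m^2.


Result: 19.79 kN

Derivation:
Using Qb = Nc * cu * Ab
Qb = 7.9 * 24.8 * 0.101
Qb = 19.79 kN


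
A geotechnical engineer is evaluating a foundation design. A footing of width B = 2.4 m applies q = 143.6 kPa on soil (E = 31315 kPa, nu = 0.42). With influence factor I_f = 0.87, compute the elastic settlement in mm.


Using Se = q * B * (1 - nu^2) * I_f / E
1 - nu^2 = 1 - 0.42^2 = 0.8236
Se = 143.6 * 2.4 * 0.8236 * 0.87 / 31315
Se = 0.007886 m
Convert to mm: Se = 0.007886 * 1000 = 7.886 mm


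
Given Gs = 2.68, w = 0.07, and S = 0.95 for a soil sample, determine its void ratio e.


Using the relation e = Gs * w / S
e = 2.68 * 0.07 / 0.95
e = 0.1975


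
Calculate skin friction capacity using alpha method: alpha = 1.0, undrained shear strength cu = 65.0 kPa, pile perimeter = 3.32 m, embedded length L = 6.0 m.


Using Qs = alpha * cu * perimeter * L
Qs = 1.0 * 65.0 * 3.32 * 6.0
Qs = 1294.8 kN


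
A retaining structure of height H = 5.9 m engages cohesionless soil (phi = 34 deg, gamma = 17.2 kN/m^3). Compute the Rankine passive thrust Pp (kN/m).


Result: 1058.9 kN/m

Derivation:
Compute passive earth pressure coefficient:
Kp = tan^2(45 + phi/2) = tan^2(62.0) = 3.537132
Compute passive force:
Pp = 0.5 * Kp * gamma * H^2
Pp = 0.5 * 3.537132 * 17.2 * 5.9^2
Pp = 1058.9 kN/m


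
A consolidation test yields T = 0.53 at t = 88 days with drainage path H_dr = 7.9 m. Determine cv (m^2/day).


Using cv = T * H_dr^2 / t
H_dr^2 = 7.9^2 = 62.41
cv = 0.53 * 62.41 / 88
cv = 0.37588 m^2/day


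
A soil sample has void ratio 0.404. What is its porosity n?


Using the relation n = e / (1 + e)
n = 0.404 / (1 + 0.404)
n = 0.404 / 1.404
n = 0.2877


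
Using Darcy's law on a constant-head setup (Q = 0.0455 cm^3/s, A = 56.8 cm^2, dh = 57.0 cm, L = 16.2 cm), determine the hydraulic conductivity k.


Compute hydraulic gradient:
i = dh / L = 57.0 / 16.2 = 3.51852
Then apply Darcy's law:
k = Q / (A * i)
k = 0.0455 / (56.8 * 3.51852)
k = 0.0455 / 199.852
k = 0.000228 cm/s


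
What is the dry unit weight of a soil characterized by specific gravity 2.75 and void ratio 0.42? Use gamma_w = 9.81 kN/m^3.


Result: 18.998 kN/m^3

Derivation:
Using gamma_d = Gs * gamma_w / (1 + e)
gamma_d = 2.75 * 9.81 / (1 + 0.42)
gamma_d = 2.75 * 9.81 / 1.42
gamma_d = 18.998 kN/m^3


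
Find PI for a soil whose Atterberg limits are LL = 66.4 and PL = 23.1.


Using PI = LL - PL
PI = 66.4 - 23.1
PI = 43.3


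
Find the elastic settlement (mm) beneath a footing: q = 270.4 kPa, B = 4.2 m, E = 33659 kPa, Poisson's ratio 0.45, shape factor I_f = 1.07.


Using Se = q * B * (1 - nu^2) * I_f / E
1 - nu^2 = 1 - 0.45^2 = 0.7975
Se = 270.4 * 4.2 * 0.7975 * 1.07 / 33659
Se = 0.028792 m
Convert to mm: Se = 0.028792 * 1000 = 28.792 mm


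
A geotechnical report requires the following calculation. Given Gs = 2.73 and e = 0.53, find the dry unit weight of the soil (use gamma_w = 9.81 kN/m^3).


Using gamma_d = Gs * gamma_w / (1 + e)
gamma_d = 2.73 * 9.81 / (1 + 0.53)
gamma_d = 2.73 * 9.81 / 1.53
gamma_d = 17.504 kN/m^3


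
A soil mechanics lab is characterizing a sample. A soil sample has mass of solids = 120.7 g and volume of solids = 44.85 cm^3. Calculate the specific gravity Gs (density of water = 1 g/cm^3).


Result: 2.691

Derivation:
Using Gs = m_s / (V_s * rho_w)
Since rho_w = 1 g/cm^3:
Gs = 120.7 / 44.85
Gs = 2.691


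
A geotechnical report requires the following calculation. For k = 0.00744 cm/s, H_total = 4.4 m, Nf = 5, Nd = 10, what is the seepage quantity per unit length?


Convert k to m/s for unit consistency with H:
k = 0.00744 cm/s = 0.00744 / 100 m/s = 7.44e-05 m/s
Using q = k * H * Nf / Nd
Nf / Nd = 5 / 10 = 0.5
q = 7.44e-05 * 4.4 * 0.5
q = 0.0001637 m^3/s per m


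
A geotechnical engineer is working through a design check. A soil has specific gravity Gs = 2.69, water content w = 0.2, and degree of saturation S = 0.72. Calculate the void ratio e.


Using the relation e = Gs * w / S
e = 2.69 * 0.2 / 0.72
e = 0.7472


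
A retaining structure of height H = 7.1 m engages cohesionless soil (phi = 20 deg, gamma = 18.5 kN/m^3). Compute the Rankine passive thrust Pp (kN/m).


Compute passive earth pressure coefficient:
Kp = tan^2(45 + phi/2) = tan^2(55.0) = 2.039607
Compute passive force:
Pp = 0.5 * Kp * gamma * H^2
Pp = 0.5 * 2.039607 * 18.5 * 7.1^2
Pp = 951.05 kN/m


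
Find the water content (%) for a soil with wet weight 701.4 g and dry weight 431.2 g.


Using w = (m_wet - m_dry) / m_dry * 100
m_wet - m_dry = 701.4 - 431.2 = 270.2 g
w = 270.2 / 431.2 * 100
w = 62.66 %


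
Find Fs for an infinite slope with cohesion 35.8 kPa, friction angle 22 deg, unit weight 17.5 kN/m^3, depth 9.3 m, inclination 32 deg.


Using Fs = c / (gamma*H*sin(beta)*cos(beta)) + tan(phi)/tan(beta)
Cohesion contribution = 35.8 / (17.5*9.3*sin(32)*cos(32))
Cohesion contribution = 0.489476
Friction contribution = tan(22)/tan(32) = 0.646577
Fs = 0.489476 + 0.646577
Fs = 1.136


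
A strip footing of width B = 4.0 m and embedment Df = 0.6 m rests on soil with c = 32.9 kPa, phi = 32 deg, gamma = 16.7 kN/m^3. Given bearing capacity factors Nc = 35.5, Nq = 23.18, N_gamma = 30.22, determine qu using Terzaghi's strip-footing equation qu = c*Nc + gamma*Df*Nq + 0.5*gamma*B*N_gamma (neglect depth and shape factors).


Compute qu = c*Nc + gamma*Df*Nq + 0.5*gamma*B*N_gamma
Term 1: 32.9 * 35.5 = 1167.95
Term 2: 16.7 * 0.6 * 23.18 = 232.2636
Term 3: 0.5 * 16.7 * 4.0 * 30.22 = 1009.348
qu = 1167.95 + 232.2636 + 1009.348
qu = 2409.56 kPa


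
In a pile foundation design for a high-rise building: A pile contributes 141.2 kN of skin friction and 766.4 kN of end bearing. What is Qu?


Result: 907.6 kN

Derivation:
Using Qu = Qf + Qb
Qu = 141.2 + 766.4
Qu = 907.6 kN


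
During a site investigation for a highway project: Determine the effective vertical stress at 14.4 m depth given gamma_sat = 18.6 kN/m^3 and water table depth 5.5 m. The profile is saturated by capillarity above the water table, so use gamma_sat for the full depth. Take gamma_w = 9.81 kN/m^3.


Total stress = gamma_sat * depth
sigma = 18.6 * 14.4 = 267.84 kPa
Pore water pressure u = gamma_w * (depth - d_wt)
u = 9.81 * (14.4 - 5.5) = 87.309 kPa
Effective stress = sigma - u
sigma' = 267.84 - 87.309 = 180.53 kPa


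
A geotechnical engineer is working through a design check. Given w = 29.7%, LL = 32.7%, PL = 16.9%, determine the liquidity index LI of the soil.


Result: 0.81

Derivation:
First compute the plasticity index:
PI = LL - PL = 32.7 - 16.9 = 15.8
Then compute the liquidity index:
LI = (w - PL) / PI
LI = (29.7 - 16.9) / 15.8
LI = 0.81


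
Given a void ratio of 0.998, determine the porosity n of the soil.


Using the relation n = e / (1 + e)
n = 0.998 / (1 + 0.998)
n = 0.998 / 1.998
n = 0.4995


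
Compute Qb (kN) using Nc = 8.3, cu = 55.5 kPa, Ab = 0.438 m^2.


Using Qb = Nc * cu * Ab
Qb = 8.3 * 55.5 * 0.438
Qb = 201.76 kN


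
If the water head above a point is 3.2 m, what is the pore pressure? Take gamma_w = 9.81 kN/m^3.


Result: 31.39 kPa

Derivation:
Using u = gamma_w * h_w
u = 9.81 * 3.2
u = 31.39 kPa


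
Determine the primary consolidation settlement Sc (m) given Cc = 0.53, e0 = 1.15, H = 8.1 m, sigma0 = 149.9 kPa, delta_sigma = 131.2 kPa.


Result: 0.5452 m

Derivation:
Using Sc = Cc * H / (1 + e0) * log10((sigma0 + delta_sigma) / sigma0)
Stress ratio = (149.9 + 131.2) / 149.9 = 1.87525
log10(1.87525) = 0.273059
Cc * H / (1 + e0) = 0.53 * 8.1 / (1 + 1.15) = 1.99674
Sc = 1.99674 * 0.273059
Sc = 0.5452 m


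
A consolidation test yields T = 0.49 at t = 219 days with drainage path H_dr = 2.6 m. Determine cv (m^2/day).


Using cv = T * H_dr^2 / t
H_dr^2 = 2.6^2 = 6.76
cv = 0.49 * 6.76 / 219
cv = 0.01513 m^2/day


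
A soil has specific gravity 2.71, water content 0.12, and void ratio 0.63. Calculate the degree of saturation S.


Result: 0.5162

Derivation:
Using S = Gs * w / e
S = 2.71 * 0.12 / 0.63
S = 0.5162


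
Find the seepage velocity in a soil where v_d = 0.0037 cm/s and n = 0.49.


Using v_s = v_d / n
v_s = 0.0037 / 0.49
v_s = 0.00755 cm/s


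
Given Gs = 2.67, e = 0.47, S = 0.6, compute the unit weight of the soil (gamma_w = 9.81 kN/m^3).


Result: 19.7 kN/m^3

Derivation:
Using gamma = gamma_w * (Gs + S*e) / (1 + e)
Numerator: Gs + S*e = 2.67 + 0.6*0.47 = 2.952
Denominator: 1 + e = 1 + 0.47 = 1.47
gamma = 9.81 * 2.952 / 1.47
gamma = 19.7 kN/m^3


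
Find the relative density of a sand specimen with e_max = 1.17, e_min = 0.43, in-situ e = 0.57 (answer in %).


Using Dr = (e_max - e) / (e_max - e_min) * 100
e_max - e = 1.17 - 0.57 = 0.6
e_max - e_min = 1.17 - 0.43 = 0.74
Dr = 0.6 / 0.74 * 100
Dr = 81.08 %


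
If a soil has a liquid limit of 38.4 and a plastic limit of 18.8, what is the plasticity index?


Using PI = LL - PL
PI = 38.4 - 18.8
PI = 19.6


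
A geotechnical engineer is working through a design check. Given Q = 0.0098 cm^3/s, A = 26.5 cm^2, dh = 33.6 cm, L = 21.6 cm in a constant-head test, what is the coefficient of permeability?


Result: 0.000238 cm/s

Derivation:
Compute hydraulic gradient:
i = dh / L = 33.6 / 21.6 = 1.55556
Then apply Darcy's law:
k = Q / (A * i)
k = 0.0098 / (26.5 * 1.55556)
k = 0.0098 / 41.2222
k = 0.000238 cm/s


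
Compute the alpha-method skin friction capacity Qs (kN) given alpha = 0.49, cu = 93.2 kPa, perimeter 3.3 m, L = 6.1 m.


Result: 919.3 kN

Derivation:
Using Qs = alpha * cu * perimeter * L
Qs = 0.49 * 93.2 * 3.3 * 6.1
Qs = 919.3 kN
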